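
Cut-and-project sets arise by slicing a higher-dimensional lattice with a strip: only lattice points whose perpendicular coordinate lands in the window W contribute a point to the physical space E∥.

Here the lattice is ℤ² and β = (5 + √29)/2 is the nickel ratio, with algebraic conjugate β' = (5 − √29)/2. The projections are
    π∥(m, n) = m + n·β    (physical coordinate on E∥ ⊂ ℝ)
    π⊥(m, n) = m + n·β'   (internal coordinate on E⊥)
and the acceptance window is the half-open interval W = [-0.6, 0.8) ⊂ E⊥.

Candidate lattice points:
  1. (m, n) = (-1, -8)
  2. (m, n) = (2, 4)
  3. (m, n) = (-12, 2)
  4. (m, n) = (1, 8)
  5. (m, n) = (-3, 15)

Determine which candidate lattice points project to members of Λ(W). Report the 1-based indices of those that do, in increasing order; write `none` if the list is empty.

Compute β' = (5−√29)/2 = -0.192582, so π⊥(m,n) = m -0.192582·n.
#1 (-1,-8): internal coord -1 + (-8)·β' = +0.540659; +0.540659 ∈ [-0.6, 0.8) → IN Λ
#2 (2,4): internal coord 2 + (4)·β' = +1.229670; +1.229670 ∉ [-0.6, 0.8) → out
#3 (-12,2): internal coord -12 + (2)·β' = -12.385165; -12.385165 ∉ [-0.6, 0.8) → out
#4 (1,8): internal coord 1 + (8)·β' = -0.540659; -0.540659 ∈ [-0.6, 0.8) → IN Λ
#5 (-3,15): internal coord -3 + (15)·β' = -5.888736; -5.888736 ∉ [-0.6, 0.8) → out

1, 4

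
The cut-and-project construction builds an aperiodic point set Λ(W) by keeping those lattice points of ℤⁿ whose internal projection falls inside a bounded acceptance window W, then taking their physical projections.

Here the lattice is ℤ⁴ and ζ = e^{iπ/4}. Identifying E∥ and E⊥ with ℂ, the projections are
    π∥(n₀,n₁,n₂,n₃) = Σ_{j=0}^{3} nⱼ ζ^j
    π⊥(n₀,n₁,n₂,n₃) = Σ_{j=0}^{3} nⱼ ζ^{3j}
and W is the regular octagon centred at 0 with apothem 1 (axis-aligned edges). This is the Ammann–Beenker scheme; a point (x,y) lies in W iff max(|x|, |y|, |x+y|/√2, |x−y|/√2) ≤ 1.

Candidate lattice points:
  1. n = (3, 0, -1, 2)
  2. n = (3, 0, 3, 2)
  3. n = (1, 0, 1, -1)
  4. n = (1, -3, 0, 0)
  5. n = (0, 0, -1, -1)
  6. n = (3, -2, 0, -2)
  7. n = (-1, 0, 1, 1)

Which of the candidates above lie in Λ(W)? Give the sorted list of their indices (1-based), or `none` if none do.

With ζ = e^{iπ/4} the internal vectors are ζ^0,ζ^3,ζ^6,ζ^9.
candidate 1: n = (3, 0, -1, 2) → π⊥ ≈ (+4.414214, +2.414214); max(|x|,|y|,|x±y|/√2) = 4.828427 > 1 ⇒ ∉ W
candidate 2: n = (3, 0, 3, 2) → π⊥ ≈ (+4.414214, -1.585786); max(|x|,|y|,|x±y|/√2) = 4.414214 > 1 ⇒ ∉ W
candidate 3: n = (1, 0, 1, -1) → π⊥ ≈ (+0.292893, -1.707107); max(|x|,|y|,|x±y|/√2) = 1.707107 > 1 ⇒ ∉ W
candidate 4: n = (1, -3, 0, 0) → π⊥ ≈ (+3.121320, -2.121320); max(|x|,|y|,|x±y|/√2) = 3.707107 > 1 ⇒ ∉ W
candidate 5: n = (0, 0, -1, -1) → π⊥ ≈ (-0.707107, +0.292893); max(|x|,|y|,|x±y|/√2) = 0.707107 ≤ 1 ⇒ ∈ W
candidate 6: n = (3, -2, 0, -2) → π⊥ ≈ (+3.000000, -2.828427); max(|x|,|y|,|x±y|/√2) = 4.121320 > 1 ⇒ ∉ W
candidate 7: n = (-1, 0, 1, 1) → π⊥ ≈ (-0.292893, -0.292893); max(|x|,|y|,|x±y|/√2) = 0.414214 ≤ 1 ⇒ ∈ W

5, 7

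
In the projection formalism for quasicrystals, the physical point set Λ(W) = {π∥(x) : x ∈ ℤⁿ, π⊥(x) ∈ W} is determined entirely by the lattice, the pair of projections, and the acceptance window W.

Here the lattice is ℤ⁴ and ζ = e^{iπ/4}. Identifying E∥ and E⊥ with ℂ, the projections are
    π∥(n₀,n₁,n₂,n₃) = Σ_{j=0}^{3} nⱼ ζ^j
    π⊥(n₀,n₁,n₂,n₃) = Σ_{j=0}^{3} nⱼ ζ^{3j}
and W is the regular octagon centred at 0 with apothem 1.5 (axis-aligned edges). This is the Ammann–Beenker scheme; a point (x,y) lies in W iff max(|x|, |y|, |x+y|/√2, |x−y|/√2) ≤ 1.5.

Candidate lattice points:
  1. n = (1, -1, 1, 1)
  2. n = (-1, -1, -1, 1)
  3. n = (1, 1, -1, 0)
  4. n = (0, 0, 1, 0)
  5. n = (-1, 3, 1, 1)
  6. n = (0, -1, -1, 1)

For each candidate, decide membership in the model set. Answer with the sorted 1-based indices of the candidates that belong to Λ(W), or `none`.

2, 4

With ζ = e^{iπ/4} the internal vectors are ζ^0,ζ^3,ζ^6,ζ^9.
#1 (1, -1, 1, 1): internal (2.41421, -1.00000); octagon support 2.41421 vs apothem 1.5 → ∉ W
#2 (-1, -1, -1, 1): internal (0.41421, 1.00000); octagon support 1.00000 vs apothem 1.5 → ∈ W
#3 (1, 1, -1, 0): internal (0.29289, 1.70711); octagon support 1.70711 vs apothem 1.5 → ∉ W
#4 (0, 0, 1, 0): internal (0.00000, -1.00000); octagon support 1.00000 vs apothem 1.5 → ∈ W
#5 (-1, 3, 1, 1): internal (-2.41421, 1.82843); octagon support 3.00000 vs apothem 1.5 → ∉ W
#6 (0, -1, -1, 1): internal (1.41421, 1.00000); octagon support 1.70711 vs apothem 1.5 → ∉ W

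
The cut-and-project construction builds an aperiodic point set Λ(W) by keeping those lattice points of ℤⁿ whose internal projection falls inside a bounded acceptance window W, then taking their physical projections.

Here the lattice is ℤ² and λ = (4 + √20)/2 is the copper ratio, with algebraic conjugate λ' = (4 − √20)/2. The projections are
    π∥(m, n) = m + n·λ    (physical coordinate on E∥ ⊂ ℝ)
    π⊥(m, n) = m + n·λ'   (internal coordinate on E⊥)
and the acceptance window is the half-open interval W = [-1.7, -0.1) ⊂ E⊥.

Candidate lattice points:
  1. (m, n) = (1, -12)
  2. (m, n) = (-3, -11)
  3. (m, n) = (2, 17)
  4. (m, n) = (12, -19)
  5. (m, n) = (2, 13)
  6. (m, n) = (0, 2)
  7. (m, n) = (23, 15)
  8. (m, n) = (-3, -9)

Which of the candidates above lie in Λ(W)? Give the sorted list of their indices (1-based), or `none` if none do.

2, 5, 6, 8

Numerically λ ≈ 4.236068 and λ' = −1/λ ≈ -0.236068.
#1 (1,-12): internal coord 1 + (-12)·λ' = +3.832816; +3.832816 ∉ [-1.7, -0.1) → out
#2 (-3,-11): internal coord -3 + (-11)·λ' = -0.403252; -0.403252 ∈ [-1.7, -0.1) → IN Λ
#3 (2,17): internal coord 2 + (17)·λ' = -2.013156; -2.013156 ∉ [-1.7, -0.1) → out
#4 (12,-19): internal coord 12 + (-19)·λ' = +16.485292; +16.485292 ∉ [-1.7, -0.1) → out
#5 (2,13): internal coord 2 + (13)·λ' = -1.068884; -1.068884 ∈ [-1.7, -0.1) → IN Λ
#6 (0,2): internal coord 0 + (2)·λ' = -0.472136; -0.472136 ∈ [-1.7, -0.1) → IN Λ
#7 (23,15): internal coord 23 + (15)·λ' = +19.458980; +19.458980 ∉ [-1.7, -0.1) → out
#8 (-3,-9): internal coord -3 + (-9)·λ' = -0.875388; -0.875388 ∈ [-1.7, -0.1) → IN Λ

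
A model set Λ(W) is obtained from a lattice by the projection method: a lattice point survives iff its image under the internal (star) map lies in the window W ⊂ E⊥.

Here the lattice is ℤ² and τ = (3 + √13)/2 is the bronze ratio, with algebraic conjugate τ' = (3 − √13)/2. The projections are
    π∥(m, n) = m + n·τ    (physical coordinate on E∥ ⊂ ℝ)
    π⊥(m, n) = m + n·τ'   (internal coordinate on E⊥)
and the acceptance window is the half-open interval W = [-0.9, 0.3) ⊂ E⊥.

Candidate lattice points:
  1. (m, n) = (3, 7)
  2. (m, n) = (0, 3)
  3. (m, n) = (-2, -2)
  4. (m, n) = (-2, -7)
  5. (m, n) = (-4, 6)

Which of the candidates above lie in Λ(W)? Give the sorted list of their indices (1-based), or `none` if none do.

4

Compute τ' = (3−√13)/2 = -0.302776, so π⊥(m,n) = m -0.302776·n.
[1] lift (3,7): star map gives 0.880571; window check -0.9 ≤ 0.880571 < 0.3 is false → out
[2] lift (0,3): star map gives -0.908327; window check -0.9 ≤ -0.908327 < 0.3 is false → out
[3] lift (-2,-2): star map gives -1.394449; window check -0.9 ≤ -1.394449 < 0.3 is false → out
[4] lift (-2,-7): star map gives 0.119429; window check -0.9 ≤ 0.119429 < 0.3 is true → IN Λ
[5] lift (-4,6): star map gives -5.816654; window check -0.9 ≤ -5.816654 < 0.3 is false → out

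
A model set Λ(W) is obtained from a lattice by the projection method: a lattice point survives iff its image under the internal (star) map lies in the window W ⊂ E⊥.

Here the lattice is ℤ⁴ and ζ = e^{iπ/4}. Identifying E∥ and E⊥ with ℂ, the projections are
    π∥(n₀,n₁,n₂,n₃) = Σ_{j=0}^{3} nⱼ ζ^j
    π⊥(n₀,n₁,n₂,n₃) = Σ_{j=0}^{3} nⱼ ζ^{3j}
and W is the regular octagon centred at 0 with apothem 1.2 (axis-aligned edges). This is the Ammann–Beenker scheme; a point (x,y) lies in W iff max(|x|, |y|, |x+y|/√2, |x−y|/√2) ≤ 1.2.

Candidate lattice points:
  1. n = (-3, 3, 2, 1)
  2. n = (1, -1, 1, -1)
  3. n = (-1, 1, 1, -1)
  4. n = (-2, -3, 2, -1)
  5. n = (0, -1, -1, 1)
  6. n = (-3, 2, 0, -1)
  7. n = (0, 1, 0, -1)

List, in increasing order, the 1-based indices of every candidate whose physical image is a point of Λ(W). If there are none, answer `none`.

none

π⊥(n) = n₀ + n₁ζ³ + n₂ζ⁶ + n₃ζ⁹ where ζ = e^{iπ/4}.
#1 (-3, 3, 2, 1): internal (-4.414214, 0.828427); octagon support 4.414214 vs apothem 1.2 → ∉ W
#2 (1, -1, 1, -1): internal (1.000000, -2.414214); octagon support 2.414214 vs apothem 1.2 → ∉ W
#3 (-1, 1, 1, -1): internal (-2.414214, -1.000000); octagon support 2.414214 vs apothem 1.2 → ∉ W
#4 (-2, -3, 2, -1): internal (-0.585786, -4.828427); octagon support 4.828427 vs apothem 1.2 → ∉ W
#5 (0, -1, -1, 1): internal (1.414214, 1.000000); octagon support 1.707107 vs apothem 1.2 → ∉ W
#6 (-3, 2, 0, -1): internal (-5.121320, 0.707107); octagon support 5.121320 vs apothem 1.2 → ∉ W
#7 (0, 1, 0, -1): internal (-1.414214, 0.000000); octagon support 1.414214 vs apothem 1.2 → ∉ W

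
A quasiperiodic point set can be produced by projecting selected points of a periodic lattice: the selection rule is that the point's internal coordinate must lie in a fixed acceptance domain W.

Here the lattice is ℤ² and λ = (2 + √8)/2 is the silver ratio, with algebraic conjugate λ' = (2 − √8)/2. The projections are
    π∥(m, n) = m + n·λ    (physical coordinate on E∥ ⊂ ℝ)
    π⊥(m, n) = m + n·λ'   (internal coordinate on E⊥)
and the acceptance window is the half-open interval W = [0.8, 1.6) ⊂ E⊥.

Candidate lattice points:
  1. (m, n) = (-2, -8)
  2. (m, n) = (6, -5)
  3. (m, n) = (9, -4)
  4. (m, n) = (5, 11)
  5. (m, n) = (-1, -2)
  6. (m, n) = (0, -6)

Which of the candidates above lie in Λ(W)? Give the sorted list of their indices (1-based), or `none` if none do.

Compute λ' = (2−√8)/2 = -0.4142, so π⊥(m,n) = m -0.4142·n.
candidate 1: (m,n)=(-2,-8) → π∥ = -2-8·λ ≈ -21.3137, π⊥ = -2-8·λ' ≈ 1.3137 ∈ [0.8, 1.6) ⇒ IN Λ
candidate 2: (m,n)=(6,-5) → π∥ = 6-5·λ ≈ -6.0711, π⊥ = 6-5·λ' ≈ 8.0711 ∉ [0.8, 1.6) ⇒ out
candidate 3: (m,n)=(9,-4) → π∥ = 9-4·λ ≈ -0.6569, π⊥ = 9-4·λ' ≈ 10.6569 ∉ [0.8, 1.6) ⇒ out
candidate 4: (m,n)=(5,11) → π∥ = 5+11·λ ≈ 31.5563, π⊥ = 5+11·λ' ≈ 0.4437 ∉ [0.8, 1.6) ⇒ out
candidate 5: (m,n)=(-1,-2) → π∥ = -1-2·λ ≈ -5.8284, π⊥ = -1-2·λ' ≈ -0.1716 ∉ [0.8, 1.6) ⇒ out
candidate 6: (m,n)=(0,-6) → π∥ = 0-6·λ ≈ -14.4853, π⊥ = 0-6·λ' ≈ 2.4853 ∉ [0.8, 1.6) ⇒ out

1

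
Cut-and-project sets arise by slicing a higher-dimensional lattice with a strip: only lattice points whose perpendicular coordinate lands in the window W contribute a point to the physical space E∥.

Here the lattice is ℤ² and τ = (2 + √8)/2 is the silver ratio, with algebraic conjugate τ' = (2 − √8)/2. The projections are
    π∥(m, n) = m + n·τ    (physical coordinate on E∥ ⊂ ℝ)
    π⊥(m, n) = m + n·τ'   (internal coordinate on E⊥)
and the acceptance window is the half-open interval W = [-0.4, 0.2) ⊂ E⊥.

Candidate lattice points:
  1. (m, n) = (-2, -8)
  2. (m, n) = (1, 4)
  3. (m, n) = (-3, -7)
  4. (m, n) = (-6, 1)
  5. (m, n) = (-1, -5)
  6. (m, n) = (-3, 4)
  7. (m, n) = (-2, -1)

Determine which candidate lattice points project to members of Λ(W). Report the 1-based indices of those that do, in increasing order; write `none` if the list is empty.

τ' = (2−√8)/2 ≈ -0.414214.
[1] lift (-2,-8): star map gives 1.313708; window check -0.4 ≤ 1.313708 < 0.2 is false → out
[2] lift (1,4): star map gives -0.656854; window check -0.4 ≤ -0.656854 < 0.2 is false → out
[3] lift (-3,-7): star map gives -0.100505; window check -0.4 ≤ -0.100505 < 0.2 is true → IN Λ
[4] lift (-6,1): star map gives -6.414214; window check -0.4 ≤ -6.414214 < 0.2 is false → out
[5] lift (-1,-5): star map gives 1.071068; window check -0.4 ≤ 1.071068 < 0.2 is false → out
[6] lift (-3,4): star map gives -4.656854; window check -0.4 ≤ -4.656854 < 0.2 is false → out
[7] lift (-2,-1): star map gives -1.585786; window check -0.4 ≤ -1.585786 < 0.2 is false → out

3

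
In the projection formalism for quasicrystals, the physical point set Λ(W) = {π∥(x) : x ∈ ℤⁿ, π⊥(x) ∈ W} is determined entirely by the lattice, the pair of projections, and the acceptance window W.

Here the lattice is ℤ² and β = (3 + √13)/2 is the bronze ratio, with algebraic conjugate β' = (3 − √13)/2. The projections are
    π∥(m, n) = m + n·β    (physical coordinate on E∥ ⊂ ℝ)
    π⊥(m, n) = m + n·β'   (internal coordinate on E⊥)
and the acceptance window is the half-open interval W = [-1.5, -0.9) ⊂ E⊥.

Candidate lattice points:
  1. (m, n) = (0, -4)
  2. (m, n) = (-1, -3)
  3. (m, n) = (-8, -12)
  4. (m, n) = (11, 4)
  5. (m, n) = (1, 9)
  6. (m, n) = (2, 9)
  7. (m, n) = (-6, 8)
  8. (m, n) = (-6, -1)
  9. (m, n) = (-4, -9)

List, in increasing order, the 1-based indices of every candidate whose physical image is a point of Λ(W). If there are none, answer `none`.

9

Numerically β ≈ 3.30278 and β' = −1/β ≈ -0.30278.
#1 (0,-4): internal coord 0 + (-4)·β' = +1.21110; +1.21110 ∉ [-1.5, -0.9) → out
#2 (-1,-3): internal coord -1 + (-3)·β' = -0.09167; -0.09167 ∉ [-1.5, -0.9) → out
#3 (-8,-12): internal coord -8 + (-12)·β' = -4.36669; -4.36669 ∉ [-1.5, -0.9) → out
#4 (11,4): internal coord 11 + (4)·β' = +9.78890; +9.78890 ∉ [-1.5, -0.9) → out
#5 (1,9): internal coord 1 + (9)·β' = -1.72498; -1.72498 ∉ [-1.5, -0.9) → out
#6 (2,9): internal coord 2 + (9)·β' = -0.72498; -0.72498 ∉ [-1.5, -0.9) → out
#7 (-6,8): internal coord -6 + (8)·β' = -8.42221; -8.42221 ∉ [-1.5, -0.9) → out
#8 (-6,-1): internal coord -6 + (-1)·β' = -5.69722; -5.69722 ∉ [-1.5, -0.9) → out
#9 (-4,-9): internal coord -4 + (-9)·β' = -1.27502; -1.27502 ∈ [-1.5, -0.9) → IN Λ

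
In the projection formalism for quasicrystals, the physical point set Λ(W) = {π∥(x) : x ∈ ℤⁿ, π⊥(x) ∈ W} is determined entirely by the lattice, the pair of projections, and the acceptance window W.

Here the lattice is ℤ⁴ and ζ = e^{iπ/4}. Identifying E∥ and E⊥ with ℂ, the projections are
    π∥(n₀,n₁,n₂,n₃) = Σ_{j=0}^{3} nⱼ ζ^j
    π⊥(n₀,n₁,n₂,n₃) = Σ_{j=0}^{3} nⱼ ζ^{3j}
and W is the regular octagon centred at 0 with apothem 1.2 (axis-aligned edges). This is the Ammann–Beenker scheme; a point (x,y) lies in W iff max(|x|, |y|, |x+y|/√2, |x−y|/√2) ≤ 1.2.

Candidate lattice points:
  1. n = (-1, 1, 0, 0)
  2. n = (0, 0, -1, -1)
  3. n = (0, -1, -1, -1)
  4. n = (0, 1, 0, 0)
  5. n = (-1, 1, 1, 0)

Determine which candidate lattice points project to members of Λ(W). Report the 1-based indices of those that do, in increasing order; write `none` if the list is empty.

2, 3, 4

Internal map: ζ^{3j} for j=0..3 gives (1,0), (−√2/2,√2/2), (0,−1), (√2/2,√2/2).
#1 (-1, 1, 0, 0): internal (-1.7071, 0.7071); octagon support 1.7071 vs apothem 1.2 → ∉ W
#2 (0, 0, -1, -1): internal (-0.7071, 0.2929); octagon support 0.7071 vs apothem 1.2 → ∈ W
#3 (0, -1, -1, -1): internal (0.0000, -0.4142); octagon support 0.4142 vs apothem 1.2 → ∈ W
#4 (0, 1, 0, 0): internal (-0.7071, 0.7071); octagon support 1.0000 vs apothem 1.2 → ∈ W
#5 (-1, 1, 1, 0): internal (-1.7071, -0.2929); octagon support 1.7071 vs apothem 1.2 → ∉ W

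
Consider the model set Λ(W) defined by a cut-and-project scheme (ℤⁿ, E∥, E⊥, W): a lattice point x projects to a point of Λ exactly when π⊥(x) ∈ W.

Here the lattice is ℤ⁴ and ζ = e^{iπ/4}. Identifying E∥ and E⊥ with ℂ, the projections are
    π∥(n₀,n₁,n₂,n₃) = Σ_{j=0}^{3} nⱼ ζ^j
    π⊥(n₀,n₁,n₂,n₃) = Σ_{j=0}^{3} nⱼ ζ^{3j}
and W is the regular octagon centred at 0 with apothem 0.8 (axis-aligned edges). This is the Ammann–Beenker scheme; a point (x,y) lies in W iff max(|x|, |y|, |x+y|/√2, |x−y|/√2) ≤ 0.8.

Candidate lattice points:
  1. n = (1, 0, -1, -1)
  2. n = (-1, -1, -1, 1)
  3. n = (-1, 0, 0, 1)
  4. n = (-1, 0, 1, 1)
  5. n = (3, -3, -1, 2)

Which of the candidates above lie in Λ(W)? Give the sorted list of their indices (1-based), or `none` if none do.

1, 3, 4

π⊥(n) = n₀ + n₁ζ³ + n₂ζ⁶ + n₃ζ⁹ where ζ = e^{iπ/4}.
candidate 1: n = (1, 0, -1, -1) → π⊥ ≈ (+0.2929, +0.2929); max(|x|,|y|,|x±y|/√2) = 0.4142 ≤ 0.8 ⇒ ∈ W
candidate 2: n = (-1, -1, -1, 1) → π⊥ ≈ (+0.4142, +1.0000); max(|x|,|y|,|x±y|/√2) = 1.0000 > 0.8 ⇒ ∉ W
candidate 3: n = (-1, 0, 0, 1) → π⊥ ≈ (-0.2929, +0.7071); max(|x|,|y|,|x±y|/√2) = 0.7071 ≤ 0.8 ⇒ ∈ W
candidate 4: n = (-1, 0, 1, 1) → π⊥ ≈ (-0.2929, -0.2929); max(|x|,|y|,|x±y|/√2) = 0.4142 ≤ 0.8 ⇒ ∈ W
candidate 5: n = (3, -3, -1, 2) → π⊥ ≈ (+6.5355, +0.2929); max(|x|,|y|,|x±y|/√2) = 6.5355 > 0.8 ⇒ ∉ W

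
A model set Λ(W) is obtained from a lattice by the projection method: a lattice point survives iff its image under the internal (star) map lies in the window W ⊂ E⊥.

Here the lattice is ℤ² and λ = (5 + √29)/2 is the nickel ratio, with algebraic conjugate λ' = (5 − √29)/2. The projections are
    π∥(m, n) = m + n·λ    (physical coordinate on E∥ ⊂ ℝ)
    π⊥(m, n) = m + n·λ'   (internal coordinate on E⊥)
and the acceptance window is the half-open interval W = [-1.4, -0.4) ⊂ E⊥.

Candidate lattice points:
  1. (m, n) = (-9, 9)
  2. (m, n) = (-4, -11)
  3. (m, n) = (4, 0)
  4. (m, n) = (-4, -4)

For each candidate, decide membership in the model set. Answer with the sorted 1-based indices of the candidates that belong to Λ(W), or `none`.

Numerically λ ≈ 5.192582 and λ' = −1/λ ≈ -0.192582.
candidate 1: (m,n)=(-9,9) → π∥ = -9+9·λ ≈ 37.733242, π⊥ = -9+9·λ' ≈ -10.733242 ∉ [-1.4, -0.4) ⇒ out
candidate 2: (m,n)=(-4,-11) → π∥ = -4-11·λ ≈ -61.118406, π⊥ = -4-11·λ' ≈ -1.881594 ∉ [-1.4, -0.4) ⇒ out
candidate 3: (m,n)=(4,0) → π∥ = 4+0·λ ≈ 4.000000, π⊥ = 4+0·λ' ≈ 4.000000 ∉ [-1.4, -0.4) ⇒ out
candidate 4: (m,n)=(-4,-4) → π∥ = -4-4·λ ≈ -24.770330, π⊥ = -4-4·λ' ≈ -3.229670 ∉ [-1.4, -0.4) ⇒ out

none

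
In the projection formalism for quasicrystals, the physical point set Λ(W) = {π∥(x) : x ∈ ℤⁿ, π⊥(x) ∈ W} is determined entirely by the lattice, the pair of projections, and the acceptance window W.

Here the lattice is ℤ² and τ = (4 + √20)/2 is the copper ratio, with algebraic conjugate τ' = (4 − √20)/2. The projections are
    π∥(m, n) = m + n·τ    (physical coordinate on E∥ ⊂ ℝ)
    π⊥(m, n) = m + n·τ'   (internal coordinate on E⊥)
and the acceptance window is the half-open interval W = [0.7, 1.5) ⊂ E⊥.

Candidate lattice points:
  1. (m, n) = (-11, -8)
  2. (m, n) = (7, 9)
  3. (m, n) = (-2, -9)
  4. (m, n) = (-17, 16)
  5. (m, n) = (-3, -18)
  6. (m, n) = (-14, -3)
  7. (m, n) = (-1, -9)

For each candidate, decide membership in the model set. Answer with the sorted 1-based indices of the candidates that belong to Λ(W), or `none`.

Compute τ' = (4−√20)/2 = -0.23607, so π⊥(m,n) = m -0.23607·n.
candidate 1: (m,n)=(-11,-8) → π∥ = -11-8·τ ≈ -44.88854, π⊥ = -11-8·τ' ≈ -9.11146 ∉ [0.7, 1.5) ⇒ out
candidate 2: (m,n)=(7,9) → π∥ = 7+9·τ ≈ 45.12461, π⊥ = 7+9·τ' ≈ 4.87539 ∉ [0.7, 1.5) ⇒ out
candidate 3: (m,n)=(-2,-9) → π∥ = -2-9·τ ≈ -40.12461, π⊥ = -2-9·τ' ≈ 0.12461 ∉ [0.7, 1.5) ⇒ out
candidate 4: (m,n)=(-17,16) → π∥ = -17+16·τ ≈ 50.77709, π⊥ = -17+16·τ' ≈ -20.77709 ∉ [0.7, 1.5) ⇒ out
candidate 5: (m,n)=(-3,-18) → π∥ = -3-18·τ ≈ -79.24922, π⊥ = -3-18·τ' ≈ 1.24922 ∈ [0.7, 1.5) ⇒ IN Λ
candidate 6: (m,n)=(-14,-3) → π∥ = -14-3·τ ≈ -26.70820, π⊥ = -14-3·τ' ≈ -13.29180 ∉ [0.7, 1.5) ⇒ out
candidate 7: (m,n)=(-1,-9) → π∥ = -1-9·τ ≈ -39.12461, π⊥ = -1-9·τ' ≈ 1.12461 ∈ [0.7, 1.5) ⇒ IN Λ

5, 7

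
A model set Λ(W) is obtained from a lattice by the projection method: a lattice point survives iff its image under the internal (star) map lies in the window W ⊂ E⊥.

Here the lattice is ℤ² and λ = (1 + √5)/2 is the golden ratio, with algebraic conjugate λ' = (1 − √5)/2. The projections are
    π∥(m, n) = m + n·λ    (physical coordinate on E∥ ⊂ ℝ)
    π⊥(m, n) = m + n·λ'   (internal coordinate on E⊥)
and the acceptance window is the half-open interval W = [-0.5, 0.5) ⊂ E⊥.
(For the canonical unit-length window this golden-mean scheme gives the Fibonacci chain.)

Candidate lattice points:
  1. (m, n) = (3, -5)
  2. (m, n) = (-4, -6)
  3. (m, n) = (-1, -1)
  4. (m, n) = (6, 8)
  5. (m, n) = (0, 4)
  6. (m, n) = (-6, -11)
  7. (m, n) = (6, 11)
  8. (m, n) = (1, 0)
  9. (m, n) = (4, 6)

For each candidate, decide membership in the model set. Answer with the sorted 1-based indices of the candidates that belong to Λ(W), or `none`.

2, 3, 9

Numerically λ ≈ 1.6180 and λ' = −1/λ ≈ -0.6180.
[1] lift (3,-5): star map gives 6.0902; window check -0.5 ≤ 6.0902 < 0.5 is false → out
[2] lift (-4,-6): star map gives -0.2918; window check -0.5 ≤ -0.2918 < 0.5 is true → IN Λ
[3] lift (-1,-1): star map gives -0.3820; window check -0.5 ≤ -0.3820 < 0.5 is true → IN Λ
[4] lift (6,8): star map gives 1.0557; window check -0.5 ≤ 1.0557 < 0.5 is false → out
[5] lift (0,4): star map gives -2.4721; window check -0.5 ≤ -2.4721 < 0.5 is false → out
[6] lift (-6,-11): star map gives 0.7984; window check -0.5 ≤ 0.7984 < 0.5 is false → out
[7] lift (6,11): star map gives -0.7984; window check -0.5 ≤ -0.7984 < 0.5 is false → out
[8] lift (1,0): star map gives 1.0000; window check -0.5 ≤ 1.0000 < 0.5 is false → out
[9] lift (4,6): star map gives 0.2918; window check -0.5 ≤ 0.2918 < 0.5 is true → IN Λ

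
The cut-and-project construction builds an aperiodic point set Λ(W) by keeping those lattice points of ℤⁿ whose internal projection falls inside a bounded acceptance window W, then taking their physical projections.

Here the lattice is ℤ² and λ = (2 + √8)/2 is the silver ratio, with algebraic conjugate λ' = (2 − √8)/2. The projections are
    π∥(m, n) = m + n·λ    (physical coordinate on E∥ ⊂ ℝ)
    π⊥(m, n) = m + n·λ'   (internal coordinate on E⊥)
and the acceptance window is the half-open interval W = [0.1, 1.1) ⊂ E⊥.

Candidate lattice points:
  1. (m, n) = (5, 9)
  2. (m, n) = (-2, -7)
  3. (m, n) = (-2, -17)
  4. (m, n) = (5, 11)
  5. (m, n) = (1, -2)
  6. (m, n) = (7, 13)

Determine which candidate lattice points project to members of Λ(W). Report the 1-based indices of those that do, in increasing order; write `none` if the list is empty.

2, 4

Compute λ' = (2−√8)/2 = -0.414214, so π⊥(m,n) = m -0.414214·n.
candidate 1: (m,n)=(5,9) → π∥ = 5+9·λ ≈ 26.727922, π⊥ = 5+9·λ' ≈ 1.272078 ∉ [0.1, 1.1) ⇒ out
candidate 2: (m,n)=(-2,-7) → π∥ = -2-7·λ ≈ -18.899495, π⊥ = -2-7·λ' ≈ 0.899495 ∈ [0.1, 1.1) ⇒ IN Λ
candidate 3: (m,n)=(-2,-17) → π∥ = -2-17·λ ≈ -43.041631, π⊥ = -2-17·λ' ≈ 5.041631 ∉ [0.1, 1.1) ⇒ out
candidate 4: (m,n)=(5,11) → π∥ = 5+11·λ ≈ 31.556349, π⊥ = 5+11·λ' ≈ 0.443651 ∈ [0.1, 1.1) ⇒ IN Λ
candidate 5: (m,n)=(1,-2) → π∥ = 1-2·λ ≈ -3.828427, π⊥ = 1-2·λ' ≈ 1.828427 ∉ [0.1, 1.1) ⇒ out
candidate 6: (m,n)=(7,13) → π∥ = 7+13·λ ≈ 38.384776, π⊥ = 7+13·λ' ≈ 1.615224 ∉ [0.1, 1.1) ⇒ out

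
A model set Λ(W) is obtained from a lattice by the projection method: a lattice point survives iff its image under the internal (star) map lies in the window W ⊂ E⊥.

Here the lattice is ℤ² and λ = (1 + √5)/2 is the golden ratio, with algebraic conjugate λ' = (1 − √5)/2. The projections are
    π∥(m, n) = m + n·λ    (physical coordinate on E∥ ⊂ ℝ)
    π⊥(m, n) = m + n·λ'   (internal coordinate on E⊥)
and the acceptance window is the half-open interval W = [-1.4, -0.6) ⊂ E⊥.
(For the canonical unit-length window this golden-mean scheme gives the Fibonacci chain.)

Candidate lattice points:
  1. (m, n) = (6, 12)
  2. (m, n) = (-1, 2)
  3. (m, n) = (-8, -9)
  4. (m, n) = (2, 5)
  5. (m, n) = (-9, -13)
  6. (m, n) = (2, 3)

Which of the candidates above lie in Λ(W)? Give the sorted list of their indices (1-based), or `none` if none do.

4, 5

λ' = (1−√5)/2 ≈ -0.61803.
candidate 1: (m,n)=(6,12) → π∥ = 6+12·λ ≈ 25.41641, π⊥ = 6+12·λ' ≈ -1.41641 ∉ [-1.4, -0.6) ⇒ out
candidate 2: (m,n)=(-1,2) → π∥ = -1+2·λ ≈ 2.23607, π⊥ = -1+2·λ' ≈ -2.23607 ∉ [-1.4, -0.6) ⇒ out
candidate 3: (m,n)=(-8,-9) → π∥ = -8-9·λ ≈ -22.56231, π⊥ = -8-9·λ' ≈ -2.43769 ∉ [-1.4, -0.6) ⇒ out
candidate 4: (m,n)=(2,5) → π∥ = 2+5·λ ≈ 10.09017, π⊥ = 2+5·λ' ≈ -1.09017 ∈ [-1.4, -0.6) ⇒ IN Λ
candidate 5: (m,n)=(-9,-13) → π∥ = -9-13·λ ≈ -30.03444, π⊥ = -9-13·λ' ≈ -0.96556 ∈ [-1.4, -0.6) ⇒ IN Λ
candidate 6: (m,n)=(2,3) → π∥ = 2+3·λ ≈ 6.85410, π⊥ = 2+3·λ' ≈ 0.14590 ∉ [-1.4, -0.6) ⇒ out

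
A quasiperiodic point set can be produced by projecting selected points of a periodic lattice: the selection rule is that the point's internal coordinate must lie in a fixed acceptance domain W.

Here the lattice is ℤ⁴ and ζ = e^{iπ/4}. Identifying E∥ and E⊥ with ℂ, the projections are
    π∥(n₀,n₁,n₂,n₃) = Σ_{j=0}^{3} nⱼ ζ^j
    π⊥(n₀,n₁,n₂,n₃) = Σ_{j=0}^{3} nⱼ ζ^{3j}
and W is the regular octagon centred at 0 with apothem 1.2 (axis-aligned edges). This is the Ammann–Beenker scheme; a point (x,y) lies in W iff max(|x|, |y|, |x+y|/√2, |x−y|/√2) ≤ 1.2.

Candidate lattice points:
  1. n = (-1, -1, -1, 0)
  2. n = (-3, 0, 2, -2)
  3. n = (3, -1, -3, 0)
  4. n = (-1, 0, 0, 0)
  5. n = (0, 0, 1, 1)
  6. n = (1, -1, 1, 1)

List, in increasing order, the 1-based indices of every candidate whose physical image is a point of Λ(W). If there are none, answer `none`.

π⊥(n) = n₀ + n₁ζ³ + n₂ζ⁶ + n₃ζ⁹ where ζ = e^{iπ/4}.
candidate 1: n = (-1, -1, -1, 0) → π⊥ ≈ (-0.29289, +0.29289); max(|x|,|y|,|x±y|/√2) = 0.41421 ≤ 1.2 ⇒ ∈ W
candidate 2: n = (-3, 0, 2, -2) → π⊥ ≈ (-4.41421, -3.41421); max(|x|,|y|,|x±y|/√2) = 5.53553 > 1.2 ⇒ ∉ W
candidate 3: n = (3, -1, -3, 0) → π⊥ ≈ (+3.70711, +2.29289); max(|x|,|y|,|x±y|/√2) = 4.24264 > 1.2 ⇒ ∉ W
candidate 4: n = (-1, 0, 0, 0) → π⊥ ≈ (-1.00000, +0.00000); max(|x|,|y|,|x±y|/√2) = 1.00000 ≤ 1.2 ⇒ ∈ W
candidate 5: n = (0, 0, 1, 1) → π⊥ ≈ (+0.70711, -0.29289); max(|x|,|y|,|x±y|/√2) = 0.70711 ≤ 1.2 ⇒ ∈ W
candidate 6: n = (1, -1, 1, 1) → π⊥ ≈ (+2.41421, -1.00000); max(|x|,|y|,|x±y|/√2) = 2.41421 > 1.2 ⇒ ∉ W

1, 4, 5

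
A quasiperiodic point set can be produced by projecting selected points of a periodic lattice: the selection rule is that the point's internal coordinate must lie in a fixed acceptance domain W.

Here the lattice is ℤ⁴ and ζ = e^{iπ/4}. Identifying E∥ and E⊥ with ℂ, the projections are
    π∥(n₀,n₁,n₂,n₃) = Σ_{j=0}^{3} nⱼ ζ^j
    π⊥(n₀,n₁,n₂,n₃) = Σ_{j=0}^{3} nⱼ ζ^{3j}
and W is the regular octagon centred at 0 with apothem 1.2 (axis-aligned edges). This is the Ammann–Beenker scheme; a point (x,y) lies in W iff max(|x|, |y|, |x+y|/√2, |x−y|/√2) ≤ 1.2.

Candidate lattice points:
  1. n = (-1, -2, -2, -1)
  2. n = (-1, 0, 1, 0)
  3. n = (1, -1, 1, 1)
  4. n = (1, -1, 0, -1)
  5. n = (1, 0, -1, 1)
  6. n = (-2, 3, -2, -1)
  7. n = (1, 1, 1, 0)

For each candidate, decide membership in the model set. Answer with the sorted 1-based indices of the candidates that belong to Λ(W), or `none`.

1, 7

With ζ = e^{iπ/4} the internal vectors are ζ^0,ζ^3,ζ^6,ζ^9.
candidate 1: n = (-1, -2, -2, -1) → π⊥ ≈ (-0.292893, -0.121320); max(|x|,|y|,|x±y|/√2) = 0.292893 ≤ 1.2 ⇒ ∈ W
candidate 2: n = (-1, 0, 1, 0) → π⊥ ≈ (-1.000000, -1.000000); max(|x|,|y|,|x±y|/√2) = 1.414214 > 1.2 ⇒ ∉ W
candidate 3: n = (1, -1, 1, 1) → π⊥ ≈ (+2.414214, -1.000000); max(|x|,|y|,|x±y|/√2) = 2.414214 > 1.2 ⇒ ∉ W
candidate 4: n = (1, -1, 0, -1) → π⊥ ≈ (+1.000000, -1.414214); max(|x|,|y|,|x±y|/√2) = 1.707107 > 1.2 ⇒ ∉ W
candidate 5: n = (1, 0, -1, 1) → π⊥ ≈ (+1.707107, +1.707107); max(|x|,|y|,|x±y|/√2) = 2.414214 > 1.2 ⇒ ∉ W
candidate 6: n = (-2, 3, -2, -1) → π⊥ ≈ (-4.828427, +3.414214); max(|x|,|y|,|x±y|/√2) = 5.828427 > 1.2 ⇒ ∉ W
candidate 7: n = (1, 1, 1, 0) → π⊥ ≈ (+0.292893, -0.292893); max(|x|,|y|,|x±y|/√2) = 0.414214 ≤ 1.2 ⇒ ∈ W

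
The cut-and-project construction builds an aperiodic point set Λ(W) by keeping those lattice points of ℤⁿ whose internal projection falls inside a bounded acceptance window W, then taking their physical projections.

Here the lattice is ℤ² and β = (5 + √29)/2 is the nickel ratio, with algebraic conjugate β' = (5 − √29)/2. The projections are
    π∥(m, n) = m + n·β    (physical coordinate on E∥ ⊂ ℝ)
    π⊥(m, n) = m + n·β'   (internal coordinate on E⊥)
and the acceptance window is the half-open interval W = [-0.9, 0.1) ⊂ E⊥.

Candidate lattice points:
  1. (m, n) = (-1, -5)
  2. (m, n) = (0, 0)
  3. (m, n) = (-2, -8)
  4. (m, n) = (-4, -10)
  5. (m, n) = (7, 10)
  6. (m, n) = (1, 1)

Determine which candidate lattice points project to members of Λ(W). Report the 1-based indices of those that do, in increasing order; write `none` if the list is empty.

1, 2, 3

Numerically β ≈ 5.19258 and β' = −1/β ≈ -0.19258.
#1 (-1,-5): internal coord -1 + (-5)·β' = -0.03709; -0.03709 ∈ [-0.9, 0.1) → IN Λ
#2 (0,0): internal coord 0 + (0)·β' = +0.00000; +0.00000 ∈ [-0.9, 0.1) → IN Λ
#3 (-2,-8): internal coord -2 + (-8)·β' = -0.45934; -0.45934 ∈ [-0.9, 0.1) → IN Λ
#4 (-4,-10): internal coord -4 + (-10)·β' = -2.07418; -2.07418 ∉ [-0.9, 0.1) → out
#5 (7,10): internal coord 7 + (10)·β' = +5.07418; +5.07418 ∉ [-0.9, 0.1) → out
#6 (1,1): internal coord 1 + (1)·β' = +0.80742; +0.80742 ∉ [-0.9, 0.1) → out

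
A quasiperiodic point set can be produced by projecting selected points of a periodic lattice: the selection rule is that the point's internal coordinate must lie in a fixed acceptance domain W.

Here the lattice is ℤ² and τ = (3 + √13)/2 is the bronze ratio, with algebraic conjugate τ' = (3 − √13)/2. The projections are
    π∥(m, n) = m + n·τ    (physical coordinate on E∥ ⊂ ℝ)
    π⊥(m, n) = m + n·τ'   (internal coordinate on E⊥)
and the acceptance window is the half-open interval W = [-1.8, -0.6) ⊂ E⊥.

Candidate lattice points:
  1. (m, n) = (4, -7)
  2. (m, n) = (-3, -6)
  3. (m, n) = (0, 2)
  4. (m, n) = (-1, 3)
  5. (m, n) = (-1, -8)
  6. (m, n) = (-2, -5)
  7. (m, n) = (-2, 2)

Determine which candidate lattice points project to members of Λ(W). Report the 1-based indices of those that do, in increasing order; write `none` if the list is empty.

2, 3

τ' = (3−√13)/2 ≈ -0.302776.
[1] lift (4,-7): star map gives 6.119429; window check -1.8 ≤ 6.119429 < -0.6 is false → out
[2] lift (-3,-6): star map gives -1.183346; window check -1.8 ≤ -1.183346 < -0.6 is true → IN Λ
[3] lift (0,2): star map gives -0.605551; window check -1.8 ≤ -0.605551 < -0.6 is true → IN Λ
[4] lift (-1,3): star map gives -1.908327; window check -1.8 ≤ -1.908327 < -0.6 is false → out
[5] lift (-1,-8): star map gives 1.422205; window check -1.8 ≤ 1.422205 < -0.6 is false → out
[6] lift (-2,-5): star map gives -0.486122; window check -1.8 ≤ -0.486122 < -0.6 is false → out
[7] lift (-2,2): star map gives -2.605551; window check -1.8 ≤ -2.605551 < -0.6 is false → out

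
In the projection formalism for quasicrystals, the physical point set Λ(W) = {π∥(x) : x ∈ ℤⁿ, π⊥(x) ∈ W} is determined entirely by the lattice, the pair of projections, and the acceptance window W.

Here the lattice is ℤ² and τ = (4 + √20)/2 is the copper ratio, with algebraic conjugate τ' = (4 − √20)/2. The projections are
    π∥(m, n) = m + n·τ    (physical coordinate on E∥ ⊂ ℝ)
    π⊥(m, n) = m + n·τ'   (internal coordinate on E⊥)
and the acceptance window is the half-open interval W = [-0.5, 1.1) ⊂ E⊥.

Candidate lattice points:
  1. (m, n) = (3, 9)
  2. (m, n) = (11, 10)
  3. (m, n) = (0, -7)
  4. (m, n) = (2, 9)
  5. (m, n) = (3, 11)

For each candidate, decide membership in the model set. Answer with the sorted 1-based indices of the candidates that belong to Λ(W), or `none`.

1, 4, 5

Compute τ' = (4−√20)/2 = -0.2361, so π⊥(m,n) = m -0.2361·n.
[1] lift (3,9): star map gives 0.8754; window check -0.5 ≤ 0.8754 < 1.1 is true → IN Λ
[2] lift (11,10): star map gives 8.6393; window check -0.5 ≤ 8.6393 < 1.1 is false → out
[3] lift (0,-7): star map gives 1.6525; window check -0.5 ≤ 1.6525 < 1.1 is false → out
[4] lift (2,9): star map gives -0.1246; window check -0.5 ≤ -0.1246 < 1.1 is true → IN Λ
[5] lift (3,11): star map gives 0.4033; window check -0.5 ≤ 0.4033 < 1.1 is true → IN Λ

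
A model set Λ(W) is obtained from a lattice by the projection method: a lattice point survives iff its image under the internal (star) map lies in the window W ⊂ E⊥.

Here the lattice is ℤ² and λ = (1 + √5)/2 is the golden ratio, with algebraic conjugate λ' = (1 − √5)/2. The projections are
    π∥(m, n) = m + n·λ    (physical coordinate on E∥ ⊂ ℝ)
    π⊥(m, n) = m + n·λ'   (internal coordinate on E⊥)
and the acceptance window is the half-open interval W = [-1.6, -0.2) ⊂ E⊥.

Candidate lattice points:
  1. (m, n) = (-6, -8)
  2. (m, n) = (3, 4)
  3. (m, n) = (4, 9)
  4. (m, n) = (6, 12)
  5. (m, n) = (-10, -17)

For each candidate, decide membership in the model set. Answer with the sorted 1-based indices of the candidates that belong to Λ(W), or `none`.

Numerically λ ≈ 1.618034 and λ' = −1/λ ≈ -0.618034.
[1] lift (-6,-8): star map gives -1.055728; window check -1.6 ≤ -1.055728 < -0.2 is true → IN Λ
[2] lift (3,4): star map gives 0.527864; window check -1.6 ≤ 0.527864 < -0.2 is false → out
[3] lift (4,9): star map gives -1.562306; window check -1.6 ≤ -1.562306 < -0.2 is true → IN Λ
[4] lift (6,12): star map gives -1.416408; window check -1.6 ≤ -1.416408 < -0.2 is true → IN Λ
[5] lift (-10,-17): star map gives 0.506578; window check -1.6 ≤ 0.506578 < -0.2 is false → out

1, 3, 4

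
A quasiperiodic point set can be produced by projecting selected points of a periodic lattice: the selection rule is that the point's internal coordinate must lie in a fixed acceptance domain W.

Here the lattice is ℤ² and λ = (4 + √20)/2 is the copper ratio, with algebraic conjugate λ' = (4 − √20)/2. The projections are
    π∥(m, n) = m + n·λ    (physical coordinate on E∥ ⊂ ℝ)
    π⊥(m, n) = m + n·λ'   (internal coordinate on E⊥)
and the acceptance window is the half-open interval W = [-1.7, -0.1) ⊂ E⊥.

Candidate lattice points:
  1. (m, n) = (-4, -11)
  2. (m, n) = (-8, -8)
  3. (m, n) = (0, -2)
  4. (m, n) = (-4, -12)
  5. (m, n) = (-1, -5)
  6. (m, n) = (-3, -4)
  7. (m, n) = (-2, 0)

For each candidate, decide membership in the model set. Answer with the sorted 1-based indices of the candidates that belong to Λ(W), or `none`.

1, 4

λ' = (4−√20)/2 ≈ -0.2361.
[1] lift (-4,-11): star map gives -1.4033; window check -1.7 ≤ -1.4033 < -0.1 is true → IN Λ
[2] lift (-8,-8): star map gives -6.1115; window check -1.7 ≤ -6.1115 < -0.1 is false → out
[3] lift (0,-2): star map gives 0.4721; window check -1.7 ≤ 0.4721 < -0.1 is false → out
[4] lift (-4,-12): star map gives -1.1672; window check -1.7 ≤ -1.1672 < -0.1 is true → IN Λ
[5] lift (-1,-5): star map gives 0.1803; window check -1.7 ≤ 0.1803 < -0.1 is false → out
[6] lift (-3,-4): star map gives -2.0557; window check -1.7 ≤ -2.0557 < -0.1 is false → out
[7] lift (-2,0): star map gives -2.0000; window check -1.7 ≤ -2.0000 < -0.1 is false → out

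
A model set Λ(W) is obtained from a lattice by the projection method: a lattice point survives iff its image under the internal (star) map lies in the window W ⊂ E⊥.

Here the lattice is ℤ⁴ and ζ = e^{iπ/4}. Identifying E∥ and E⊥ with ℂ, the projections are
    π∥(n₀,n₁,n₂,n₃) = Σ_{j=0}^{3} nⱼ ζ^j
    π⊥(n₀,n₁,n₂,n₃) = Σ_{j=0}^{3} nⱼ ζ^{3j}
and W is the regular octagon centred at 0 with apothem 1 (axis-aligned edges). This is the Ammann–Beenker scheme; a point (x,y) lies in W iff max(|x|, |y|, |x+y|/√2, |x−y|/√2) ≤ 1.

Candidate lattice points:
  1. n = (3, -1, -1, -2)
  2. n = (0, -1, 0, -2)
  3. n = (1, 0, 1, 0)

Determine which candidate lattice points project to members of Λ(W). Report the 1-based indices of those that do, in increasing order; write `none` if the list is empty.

none

With ζ = e^{iπ/4} the internal vectors are ζ^0,ζ^3,ζ^6,ζ^9.
candidate 1: n = (3, -1, -1, -2) → π⊥ ≈ (+2.292893, -1.121320); max(|x|,|y|,|x±y|/√2) = 2.414214 > 1 ⇒ ∉ W
candidate 2: n = (0, -1, 0, -2) → π⊥ ≈ (-0.707107, -2.121320); max(|x|,|y|,|x±y|/√2) = 2.121320 > 1 ⇒ ∉ W
candidate 3: n = (1, 0, 1, 0) → π⊥ ≈ (+1.000000, -1.000000); max(|x|,|y|,|x±y|/√2) = 1.414214 > 1 ⇒ ∉ W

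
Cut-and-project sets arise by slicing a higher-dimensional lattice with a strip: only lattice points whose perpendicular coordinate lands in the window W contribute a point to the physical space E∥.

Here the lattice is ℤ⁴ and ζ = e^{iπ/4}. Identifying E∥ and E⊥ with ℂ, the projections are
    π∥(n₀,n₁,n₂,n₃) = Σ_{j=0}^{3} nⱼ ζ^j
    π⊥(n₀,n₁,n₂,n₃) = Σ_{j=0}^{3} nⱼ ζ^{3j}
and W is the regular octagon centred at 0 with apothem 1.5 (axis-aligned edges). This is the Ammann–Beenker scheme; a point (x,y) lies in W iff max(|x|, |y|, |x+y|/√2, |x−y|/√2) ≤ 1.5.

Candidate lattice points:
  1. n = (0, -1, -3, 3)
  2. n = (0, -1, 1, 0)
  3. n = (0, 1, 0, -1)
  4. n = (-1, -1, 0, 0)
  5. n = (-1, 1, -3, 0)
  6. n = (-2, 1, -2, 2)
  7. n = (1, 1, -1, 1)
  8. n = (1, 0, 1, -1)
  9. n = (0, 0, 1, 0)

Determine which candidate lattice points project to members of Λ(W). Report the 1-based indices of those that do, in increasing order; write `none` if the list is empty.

3, 4, 9

Internal map: ζ^{3j} for j=0..3 gives (1,0), (−√2/2,√2/2), (0,−1), (√2/2,√2/2).
#1 (0, -1, -3, 3): internal (2.82843, 4.41421); octagon support 5.12132 vs apothem 1.5 → ∉ W
#2 (0, -1, 1, 0): internal (0.70711, -1.70711); octagon support 1.70711 vs apothem 1.5 → ∉ W
#3 (0, 1, 0, -1): internal (-1.41421, 0.00000); octagon support 1.41421 vs apothem 1.5 → ∈ W
#4 (-1, -1, 0, 0): internal (-0.29289, -0.70711); octagon support 0.70711 vs apothem 1.5 → ∈ W
#5 (-1, 1, -3, 0): internal (-1.70711, 3.70711); octagon support 3.82843 vs apothem 1.5 → ∉ W
#6 (-2, 1, -2, 2): internal (-1.29289, 4.12132); octagon support 4.12132 vs apothem 1.5 → ∉ W
#7 (1, 1, -1, 1): internal (1.00000, 2.41421); octagon support 2.41421 vs apothem 1.5 → ∉ W
#8 (1, 0, 1, -1): internal (0.29289, -1.70711); octagon support 1.70711 vs apothem 1.5 → ∉ W
#9 (0, 0, 1, 0): internal (0.00000, -1.00000); octagon support 1.00000 vs apothem 1.5 → ∈ W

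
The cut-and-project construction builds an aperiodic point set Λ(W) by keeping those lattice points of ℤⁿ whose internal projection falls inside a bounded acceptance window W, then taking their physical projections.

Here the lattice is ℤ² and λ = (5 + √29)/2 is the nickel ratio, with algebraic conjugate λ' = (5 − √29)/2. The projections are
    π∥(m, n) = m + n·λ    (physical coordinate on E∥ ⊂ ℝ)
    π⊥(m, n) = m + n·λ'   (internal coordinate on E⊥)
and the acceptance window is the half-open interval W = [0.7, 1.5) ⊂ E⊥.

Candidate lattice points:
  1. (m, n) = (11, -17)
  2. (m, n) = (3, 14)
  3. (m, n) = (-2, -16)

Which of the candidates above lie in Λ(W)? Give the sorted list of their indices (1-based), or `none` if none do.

3

λ' = (5−√29)/2 ≈ -0.1926.
candidate 1: (m,n)=(11,-17) → π∥ = 11-17·λ ≈ -77.2739, π⊥ = 11-17·λ' ≈ 14.2739 ∉ [0.7, 1.5) ⇒ out
candidate 2: (m,n)=(3,14) → π∥ = 3+14·λ ≈ 75.6962, π⊥ = 3+14·λ' ≈ 0.3038 ∉ [0.7, 1.5) ⇒ out
candidate 3: (m,n)=(-2,-16) → π∥ = -2-16·λ ≈ -85.0813, π⊥ = -2-16·λ' ≈ 1.0813 ∈ [0.7, 1.5) ⇒ IN Λ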